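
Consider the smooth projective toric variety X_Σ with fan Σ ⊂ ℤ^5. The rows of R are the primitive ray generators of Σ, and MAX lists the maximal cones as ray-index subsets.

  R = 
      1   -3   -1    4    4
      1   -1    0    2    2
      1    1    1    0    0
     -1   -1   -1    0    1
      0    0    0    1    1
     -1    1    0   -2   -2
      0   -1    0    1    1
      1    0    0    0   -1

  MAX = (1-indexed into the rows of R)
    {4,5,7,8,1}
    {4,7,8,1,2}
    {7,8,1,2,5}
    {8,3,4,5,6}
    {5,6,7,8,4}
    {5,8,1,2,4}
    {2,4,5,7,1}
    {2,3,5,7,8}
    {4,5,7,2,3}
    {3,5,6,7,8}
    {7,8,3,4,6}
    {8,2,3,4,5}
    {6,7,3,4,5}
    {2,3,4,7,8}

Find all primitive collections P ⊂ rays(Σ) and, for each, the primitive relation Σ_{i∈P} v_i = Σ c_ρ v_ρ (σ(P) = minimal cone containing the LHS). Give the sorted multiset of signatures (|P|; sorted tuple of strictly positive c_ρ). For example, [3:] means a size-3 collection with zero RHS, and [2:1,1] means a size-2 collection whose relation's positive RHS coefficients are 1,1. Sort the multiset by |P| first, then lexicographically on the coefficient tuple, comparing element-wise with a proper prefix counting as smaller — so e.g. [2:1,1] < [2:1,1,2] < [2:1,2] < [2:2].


The 5 primitive collections of Σ (r=8, n=5):

  • {2,6}:  v_{2} + v_{6} = 0 ; sig = [2:]
  • {1,6}:  v_{1} + v_{6} = v_{4} + v_{5} + v_{7} + v_{8} ; sig = [2:1,1,1,1]
  • {1,3}:  v_{1} + v_{3} = 2·v_{2} ; sig = [2:2]
  • {2,4,5,7,8}:  v_{2} + v_{4} + v_{5} + v_{7} + v_{8} = v_{1} ; sig = [5:1]
  • {3,4,5,7,8}:  v_{3} + v_{4} + v_{5} + v_{7} + v_{8} = v_{2} ; sig = [5:1]

Hence PRS(X_Σ) =
    |P|=2: 3 collections, coeffs (), (1,1,1,1), (2)
    |P|=5: 2 collections, coeffs (1), (1)


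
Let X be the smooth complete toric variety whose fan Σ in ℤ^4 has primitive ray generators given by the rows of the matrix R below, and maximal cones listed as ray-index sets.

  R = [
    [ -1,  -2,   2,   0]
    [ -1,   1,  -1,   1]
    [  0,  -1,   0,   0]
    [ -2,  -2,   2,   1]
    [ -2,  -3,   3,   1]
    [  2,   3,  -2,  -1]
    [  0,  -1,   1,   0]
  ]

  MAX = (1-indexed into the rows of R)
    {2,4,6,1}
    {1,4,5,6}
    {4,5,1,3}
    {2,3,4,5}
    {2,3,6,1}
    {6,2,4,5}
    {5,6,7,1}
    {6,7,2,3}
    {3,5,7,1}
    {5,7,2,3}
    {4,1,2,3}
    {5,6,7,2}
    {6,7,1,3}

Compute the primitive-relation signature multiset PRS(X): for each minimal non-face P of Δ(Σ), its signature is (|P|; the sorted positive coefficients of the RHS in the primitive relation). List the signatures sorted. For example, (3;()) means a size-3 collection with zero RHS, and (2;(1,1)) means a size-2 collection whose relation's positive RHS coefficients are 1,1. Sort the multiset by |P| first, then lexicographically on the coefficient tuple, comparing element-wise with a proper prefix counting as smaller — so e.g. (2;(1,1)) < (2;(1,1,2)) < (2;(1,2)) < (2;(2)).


The 5 primitive collections of Σ (r=7, n=4):

  P={4,7}:  v_{4} + v_{7} = v_{5}  →  sig = (2;(1))
  P={3,4,6}:  v_{3} + v_{4} + v_{6} = 0  →  sig = (3;())
  P={1,2,7}:  v_{1} + v_{2} + v_{7} = v_{4}  →  sig = (3;(1))
  P={3,5,6}:  v_{3} + v_{5} + v_{6} = v_{7}  →  sig = (3;(1))
  P={1,2,5}:  v_{1} + v_{2} + v_{5} = 2·v_{4}  →  sig = (3;(2))

so the primitive-relation signature multiset is
    |P|=2: 1 collection, coeffs (1)
    |P|=3: 4 collections, coeffs (), (1), (1), (2)


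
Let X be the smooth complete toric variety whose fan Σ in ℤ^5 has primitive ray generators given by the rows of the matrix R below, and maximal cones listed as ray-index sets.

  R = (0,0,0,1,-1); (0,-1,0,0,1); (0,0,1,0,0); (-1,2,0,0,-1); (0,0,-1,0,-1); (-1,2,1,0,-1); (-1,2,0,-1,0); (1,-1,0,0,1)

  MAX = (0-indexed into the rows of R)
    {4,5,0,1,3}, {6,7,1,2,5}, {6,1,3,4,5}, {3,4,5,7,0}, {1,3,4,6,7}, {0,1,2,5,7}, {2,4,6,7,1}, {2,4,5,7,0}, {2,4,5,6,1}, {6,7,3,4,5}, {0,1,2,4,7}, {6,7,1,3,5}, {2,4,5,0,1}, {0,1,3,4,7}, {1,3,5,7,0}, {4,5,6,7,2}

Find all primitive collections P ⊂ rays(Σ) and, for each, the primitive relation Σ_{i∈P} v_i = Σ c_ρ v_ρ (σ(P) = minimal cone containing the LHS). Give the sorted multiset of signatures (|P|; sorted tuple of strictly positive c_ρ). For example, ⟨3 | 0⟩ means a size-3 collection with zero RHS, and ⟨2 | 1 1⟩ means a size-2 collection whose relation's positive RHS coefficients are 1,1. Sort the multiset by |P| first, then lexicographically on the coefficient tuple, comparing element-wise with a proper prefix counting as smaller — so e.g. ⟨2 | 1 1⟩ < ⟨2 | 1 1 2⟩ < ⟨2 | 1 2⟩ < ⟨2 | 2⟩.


Σ has 3 primitive collections:

  P = {0,6}:  v_{0} + v_{6} = v_{3} ; sig = ⟨2 | 1⟩
  P = {2,3}:  v_{2} + v_{3} = v_{5} ; sig = ⟨2 | 1⟩
  P = {1,4,5,7}:  v_{1} + v_{4} + v_{5} + v_{7} = 0 ; sig = ⟨4 | 0⟩

Sorted signature multiset PRS(X):
{ ⟨2 | 1⟩ ×2,  ⟨4 | 0⟩ }


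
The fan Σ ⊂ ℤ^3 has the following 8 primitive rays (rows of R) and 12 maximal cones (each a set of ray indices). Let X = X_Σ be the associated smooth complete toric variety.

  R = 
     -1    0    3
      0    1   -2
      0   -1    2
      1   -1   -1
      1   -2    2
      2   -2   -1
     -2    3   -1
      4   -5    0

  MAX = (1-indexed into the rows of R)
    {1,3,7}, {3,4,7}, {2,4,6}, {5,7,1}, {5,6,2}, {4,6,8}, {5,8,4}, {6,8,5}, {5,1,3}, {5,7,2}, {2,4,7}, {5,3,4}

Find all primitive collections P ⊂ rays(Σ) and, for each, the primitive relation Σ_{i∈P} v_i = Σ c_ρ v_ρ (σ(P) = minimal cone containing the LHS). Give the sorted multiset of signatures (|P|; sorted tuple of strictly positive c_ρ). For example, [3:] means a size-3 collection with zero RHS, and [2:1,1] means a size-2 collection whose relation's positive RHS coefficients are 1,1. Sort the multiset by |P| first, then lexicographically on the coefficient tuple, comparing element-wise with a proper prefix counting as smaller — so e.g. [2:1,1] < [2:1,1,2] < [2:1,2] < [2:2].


Δ(Σ) — 8 vertices, 14 min non-faces:

  P={2,3}:  v_{2} + v_{3} = 0  ⟹  sig = [2:]
  P={1,4}:  v_{1} + v_{4} = v_{3}  ⟹  sig = [2:1]
  P={1,6}:  v_{1} + v_{6} = v_{5}  ⟹  sig = [2:1]
  P={6,7}:  v_{6} + v_{7} = v_{2}  ⟹  sig = [2:1]
  P={7,8}:  v_{7} + v_{8} = v_{6}  ⟹  sig = [2:1]
  P={1,2}:  v_{1} + v_{2} = v_{5} + v_{7}  ⟹  sig = [2:1,1]
  P={3,6}:  v_{3} + v_{6} = v_{4} + v_{5}  ⟹  sig = [2:1,1]
  P={1,8}:  v_{1} + v_{8} = v_{4} + 2·v_{5}  ⟹  sig = [2:1,2]
  P={2,8}:  v_{2} + v_{8} = 2·v_{6}  ⟹  sig = [2:2]
  P={3,8}:  v_{3} + v_{8} = 2·v_{4} + 2·v_{5}  ⟹  sig = [2:2,2]
  P={4,5,7}:  v_{4} + v_{5} + v_{7} = 0  ⟹  sig = [3:]
  P={2,4,5}:  v_{2} + v_{4} + v_{5} = v_{6}  ⟹  sig = [3:1]
  P={3,5,7}:  v_{3} + v_{5} + v_{7} = v_{1}  ⟹  sig = [3:1]
  P={4,5,6}:  v_{4} + v_{5} + v_{6} = v_{8}  ⟹  sig = [3:1]

Signatures (|P|; sorted positive RHS coefficients), sorted:
    [2:]
    [2:1]
    [2:1]
    [2:1]
    [2:1]
    [2:1,1]
    [2:1,1]
    [2:1,2]
    [2:2]
    [2:2,2]
    [3:]
    [3:1]
    [3:1]
    [3:1]


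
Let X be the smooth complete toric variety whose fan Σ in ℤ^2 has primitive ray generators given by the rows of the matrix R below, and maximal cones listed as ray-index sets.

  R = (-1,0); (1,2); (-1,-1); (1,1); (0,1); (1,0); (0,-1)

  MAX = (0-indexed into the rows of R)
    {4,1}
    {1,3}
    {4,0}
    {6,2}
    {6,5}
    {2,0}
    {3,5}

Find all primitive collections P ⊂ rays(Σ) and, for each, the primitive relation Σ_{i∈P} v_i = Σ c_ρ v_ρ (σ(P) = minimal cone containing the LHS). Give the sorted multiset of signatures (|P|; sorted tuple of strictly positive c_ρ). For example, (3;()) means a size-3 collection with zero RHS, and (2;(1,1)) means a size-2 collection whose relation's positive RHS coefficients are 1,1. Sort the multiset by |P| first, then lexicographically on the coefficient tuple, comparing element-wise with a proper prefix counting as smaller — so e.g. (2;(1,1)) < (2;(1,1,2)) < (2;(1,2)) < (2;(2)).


The 14 primitive collections of Σ (r=7, n=2):

  {0,5}:  v_{0} + v_{5} = 0 — sig = (2;())
  {2,3}:  v_{2} + v_{3} = 0 — sig = (2;())
  {4,6}:  v_{4} + v_{6} = 0 — sig = (2;())
  {0,3}:  v_{0} + v_{3} = v_{4} — sig = (2;(1))
  {0,6}:  v_{0} + v_{6} = v_{2} — sig = (2;(1))
  {1,2}:  v_{1} + v_{2} = v_{4} — sig = (2;(1))
  {1,6}:  v_{1} + v_{6} = v_{3} — sig = (2;(1))
  {2,4}:  v_{2} + v_{4} = v_{0} — sig = (2;(1))
  {2,5}:  v_{2} + v_{5} = v_{6} — sig = (2;(1))
  {3,4}:  v_{3} + v_{4} = v_{1} — sig = (2;(1))
  {3,6}:  v_{3} + v_{6} = v_{5} — sig = (2;(1))
  {4,5}:  v_{4} + v_{5} = v_{3} — sig = (2;(1))
  {0,1}:  v_{0} + v_{1} = 2·v_{4} — sig = (2;(2))
  {1,5}:  v_{1} + v_{5} = 2·v_{3} — sig = (2;(2))

Signatures (|P|; sorted positive RHS coefficients), sorted:
    (2;())
    (2;())
    (2;())
    (2;(1))
    (2;(1))
    (2;(1))
    (2;(1))
    (2;(1))
    (2;(1))
    (2;(1))
    (2;(1))
    (2;(1))
    (2;(2))
    (2;(2))


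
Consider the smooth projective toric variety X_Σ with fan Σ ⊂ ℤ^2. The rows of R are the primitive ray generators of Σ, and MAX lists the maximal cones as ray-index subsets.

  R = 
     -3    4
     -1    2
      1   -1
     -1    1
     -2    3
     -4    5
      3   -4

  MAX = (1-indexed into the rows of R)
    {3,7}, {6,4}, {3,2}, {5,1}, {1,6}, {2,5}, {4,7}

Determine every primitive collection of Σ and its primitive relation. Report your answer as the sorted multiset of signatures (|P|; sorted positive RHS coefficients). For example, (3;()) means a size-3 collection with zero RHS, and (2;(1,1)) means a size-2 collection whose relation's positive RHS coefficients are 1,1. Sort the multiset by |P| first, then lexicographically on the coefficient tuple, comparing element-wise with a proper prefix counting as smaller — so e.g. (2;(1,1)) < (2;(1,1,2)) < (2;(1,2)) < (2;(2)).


The 14 primitive collections of Σ (r=7, n=2):

  {1,7}:  v_{1} + v_{7} = 0  ⟹  sig = (2;())
  {3,4}:  v_{3} + v_{4} = 0  ⟹  sig = (2;())
  {1,3}:  v_{1} + v_{3} = v_{5}  ⟹  sig = (2;(1))
  {1,4}:  v_{1} + v_{4} = v_{6}  ⟹  sig = (2;(1))
  {2,4}:  v_{2} + v_{4} = v_{5}  ⟹  sig = (2;(1))
  {3,5}:  v_{3} + v_{5} = v_{2}  ⟹  sig = (2;(1))
  {3,6}:  v_{3} + v_{6} = v_{1}  ⟹  sig = (2;(1))
  {4,5}:  v_{4} + v_{5} = v_{1}  ⟹  sig = (2;(1))
  {5,7}:  v_{5} + v_{7} = v_{3}  ⟹  sig = (2;(1))
  {6,7}:  v_{6} + v_{7} = v_{4}  ⟹  sig = (2;(1))
  {2,6}:  v_{2} + v_{6} = v_{1} + v_{5}  ⟹  sig = (2;(1,1))
  {1,2}:  v_{1} + v_{2} = 2·v_{5}  ⟹  sig = (2;(2))
  {2,7}:  v_{2} + v_{7} = 2·v_{3}  ⟹  sig = (2;(2))
  {5,6}:  v_{5} + v_{6} = 2·v_{1}  ⟹  sig = (2;(2))

Hence PRS(X_Σ) =
[(2;()), (2;()), (2;(1)), (2;(1)), (2;(1)), (2;(1)), (2;(1)), (2;(1)), (2;(1)), (2;(1)), (2;(1,1)), (2;(2)), (2;(2)), (2;(2))]


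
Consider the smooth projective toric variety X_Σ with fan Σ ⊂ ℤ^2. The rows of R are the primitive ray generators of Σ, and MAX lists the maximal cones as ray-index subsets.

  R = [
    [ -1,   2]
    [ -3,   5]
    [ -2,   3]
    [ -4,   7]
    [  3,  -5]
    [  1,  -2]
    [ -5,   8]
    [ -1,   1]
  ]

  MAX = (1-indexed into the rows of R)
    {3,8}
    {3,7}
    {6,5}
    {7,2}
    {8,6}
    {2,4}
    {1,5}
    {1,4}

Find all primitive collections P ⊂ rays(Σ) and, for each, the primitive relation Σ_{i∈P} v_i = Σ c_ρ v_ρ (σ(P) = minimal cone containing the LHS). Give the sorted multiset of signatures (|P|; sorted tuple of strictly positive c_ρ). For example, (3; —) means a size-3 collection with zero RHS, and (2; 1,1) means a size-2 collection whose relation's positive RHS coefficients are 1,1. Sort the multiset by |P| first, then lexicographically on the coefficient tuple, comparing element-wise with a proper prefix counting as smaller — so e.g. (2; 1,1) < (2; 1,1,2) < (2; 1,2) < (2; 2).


Minimal non-faces — 20 found among 8 rays, 8 max cones:

  P={1,6}:  v_{1} + v_{6} = 0  ⟹  sig = (2; —)
  P={2,5}:  v_{2} + v_{5} = 0  ⟹  sig = (2; —)
  P={1,2}:  v_{1} + v_{2} = v_{4}  ⟹  sig = (2; 1)
  P={1,3}:  v_{1} + v_{3} = v_{2}  ⟹  sig = (2; 1)
  P={1,8}:  v_{1} + v_{8} = v_{3}  ⟹  sig = (2; 1)
  P={2,3}:  v_{2} + v_{3} = v_{7}  ⟹  sig = (2; 1)
  P={2,6}:  v_{2} + v_{6} = v_{3}  ⟹  sig = (2; 1)
  P={3,5}:  v_{3} + v_{5} = v_{6}  ⟹  sig = (2; 1)
  P={3,6}:  v_{3} + v_{6} = v_{8}  ⟹  sig = (2; 1)
  P={4,5}:  v_{4} + v_{5} = v_{1}  ⟹  sig = (2; 1)
  P={4,6}:  v_{4} + v_{6} = v_{2}  ⟹  sig = (2; 1)
  P={4,8}:  v_{4} + v_{8} = v_{7}  ⟹  sig = (2; 1)
  P={5,7}:  v_{5} + v_{7} = v_{3}  ⟹  sig = (2; 1)
  P={1,7}:  v_{1} + v_{7} = 2·v_{2}  ⟹  sig = (2; 2)
  P={2,8}:  v_{2} + v_{8} = 2·v_{3}  ⟹  sig = (2; 2)
  P={3,4}:  v_{3} + v_{4} = 2·v_{2}  ⟹  sig = (2; 2)
  P={5,8}:  v_{5} + v_{8} = 2·v_{6}  ⟹  sig = (2; 2)
  P={6,7}:  v_{6} + v_{7} = 2·v_{3}  ⟹  sig = (2; 2)
  P={4,7}:  v_{4} + v_{7} = 3·v_{2}  ⟹  sig = (2; 3)
  P={7,8}:  v_{7} + v_{8} = 3·v_{3}  ⟹  sig = (2; 3)

Hence PRS(X_Σ) =
    |P|=2: 20 collections, coeffs (), (), (1), (1), (1), (1), (1), (1), (1), (1), (1), (1), (1), (2), (2), (2), (2), (2), (3), (3)


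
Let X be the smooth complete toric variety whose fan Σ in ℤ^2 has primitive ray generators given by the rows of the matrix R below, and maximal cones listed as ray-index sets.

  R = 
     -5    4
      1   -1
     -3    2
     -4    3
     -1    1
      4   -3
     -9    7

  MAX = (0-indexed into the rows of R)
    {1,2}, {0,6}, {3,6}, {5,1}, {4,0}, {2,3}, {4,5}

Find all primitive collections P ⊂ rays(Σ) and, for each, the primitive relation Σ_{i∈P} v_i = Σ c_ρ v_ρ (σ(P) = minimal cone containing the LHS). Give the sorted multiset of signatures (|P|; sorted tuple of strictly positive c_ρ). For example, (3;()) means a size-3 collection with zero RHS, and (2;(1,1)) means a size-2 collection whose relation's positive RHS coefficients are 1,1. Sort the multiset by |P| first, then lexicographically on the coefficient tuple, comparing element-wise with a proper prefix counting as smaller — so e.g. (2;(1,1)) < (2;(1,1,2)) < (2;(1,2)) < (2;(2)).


14 minimal non-faces of Δ(Σ) (on 7 rays):

  P={1,4}:  v_{1} + v_{4} = 0  so sig = (2;())
  P={3,5}:  v_{3} + v_{5} = 0  so sig = (2;())
  P={0,1}:  v_{0} + v_{1} = v_{3}  so sig = (2;(1))
  P={0,3}:  v_{0} + v_{3} = v_{6}  so sig = (2;(1))
  P={0,5}:  v_{0} + v_{5} = v_{4}  so sig = (2;(1))
  P={1,3}:  v_{1} + v_{3} = v_{2}  so sig = (2;(1))
  P={2,4}:  v_{2} + v_{4} = v_{3}  so sig = (2;(1))
  P={2,5}:  v_{2} + v_{5} = v_{1}  so sig = (2;(1))
  P={3,4}:  v_{3} + v_{4} = v_{0}  so sig = (2;(1))
  P={5,6}:  v_{5} + v_{6} = v_{0}  so sig = (2;(1))
  P={0,2}:  v_{0} + v_{2} = 2·v_{3}  so sig = (2;(2))
  P={1,6}:  v_{1} + v_{6} = 2·v_{3}  so sig = (2;(2))
  P={4,6}:  v_{4} + v_{6} = 2·v_{0}  so sig = (2;(2))
  P={2,6}:  v_{2} + v_{6} = 3·v_{3}  so sig = (2;(3))

Signatures (|P|; sorted positive RHS coefficients), sorted:
[(2;()), (2;()), (2;(1)), (2;(1)), (2;(1)), (2;(1)), (2;(1)), (2;(1)), (2;(1)), (2;(1)), (2;(2)), (2;(2)), (2;(2)), (2;(3))]


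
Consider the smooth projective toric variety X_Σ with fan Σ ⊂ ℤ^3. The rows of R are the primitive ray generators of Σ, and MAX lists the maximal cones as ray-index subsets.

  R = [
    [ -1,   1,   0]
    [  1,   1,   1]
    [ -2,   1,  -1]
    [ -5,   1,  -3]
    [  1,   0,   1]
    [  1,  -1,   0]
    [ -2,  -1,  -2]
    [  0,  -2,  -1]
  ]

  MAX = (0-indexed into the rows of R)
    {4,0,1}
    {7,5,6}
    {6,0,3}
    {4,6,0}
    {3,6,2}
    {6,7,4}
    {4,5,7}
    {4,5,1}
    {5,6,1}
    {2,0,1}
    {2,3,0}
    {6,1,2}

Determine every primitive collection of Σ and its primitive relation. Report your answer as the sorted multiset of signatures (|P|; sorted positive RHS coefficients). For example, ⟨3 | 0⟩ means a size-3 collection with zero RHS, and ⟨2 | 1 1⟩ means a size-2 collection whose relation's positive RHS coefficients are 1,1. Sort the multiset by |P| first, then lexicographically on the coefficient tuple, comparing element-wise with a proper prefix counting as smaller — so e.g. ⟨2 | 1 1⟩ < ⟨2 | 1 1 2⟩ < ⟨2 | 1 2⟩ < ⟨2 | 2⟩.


|primitive collections| = 14. Relations:

  {0,5}:  v_{0} + v_{5} = 0  ⇒ sig = ⟨2 | 0⟩
  {1,7}:  v_{1} + v_{7} = v_{5}  ⇒ sig = ⟨2 | 1⟩
  {2,4}:  v_{2} + v_{4} = v_{0}  ⇒ sig = ⟨2 | 1⟩
  {2,7}:  v_{2} + v_{7} = v_{6}  ⇒ sig = ⟨2 | 1⟩
  {0,7}:  v_{0} + v_{7} = v_{4} + v_{6}  ⇒ sig = ⟨2 | 1 1⟩
  {2,5}:  v_{2} + v_{5} = v_{1} + v_{6}  ⇒ sig = ⟨2 | 1 1⟩
  {3,5}:  v_{3} + v_{5} = v_{2} + v_{6}  ⇒ sig = ⟨2 | 1 1⟩
  {3,4}:  v_{3} + v_{4} = 2·v_{0} + v_{6}  ⇒ sig = ⟨2 | 1 2⟩
  {3,7}:  v_{3} + v_{7} = v_{0} + 2·v_{6}  ⇒ sig = ⟨2 | 1 2⟩
  {1,3}:  v_{1} + v_{3} = 2·v_{2}  ⇒ sig = ⟨2 | 2⟩
  {1,4,6}:  v_{1} + v_{4} + v_{6} = 0  ⇒ sig = ⟨3 | 0⟩
  {0,1,6}:  v_{0} + v_{1} + v_{6} = v_{2}  ⇒ sig = ⟨3 | 1⟩
  {0,2,6}:  v_{0} + v_{2} + v_{6} = v_{3}  ⇒ sig = ⟨3 | 1⟩
  {4,5,6}:  v_{4} + v_{5} + v_{6} = v_{7}  ⇒ sig = ⟨3 | 1⟩

Signatures (|P|; sorted positive RHS coefficients), sorted:
    |P|=2: 10 collections, coeffs (), (1), (1), (1), (1,1), (1,1), (1,1), (1,2), (1,2), (2)
    |P|=3: 4 collections, coeffs (), (1), (1), (1)


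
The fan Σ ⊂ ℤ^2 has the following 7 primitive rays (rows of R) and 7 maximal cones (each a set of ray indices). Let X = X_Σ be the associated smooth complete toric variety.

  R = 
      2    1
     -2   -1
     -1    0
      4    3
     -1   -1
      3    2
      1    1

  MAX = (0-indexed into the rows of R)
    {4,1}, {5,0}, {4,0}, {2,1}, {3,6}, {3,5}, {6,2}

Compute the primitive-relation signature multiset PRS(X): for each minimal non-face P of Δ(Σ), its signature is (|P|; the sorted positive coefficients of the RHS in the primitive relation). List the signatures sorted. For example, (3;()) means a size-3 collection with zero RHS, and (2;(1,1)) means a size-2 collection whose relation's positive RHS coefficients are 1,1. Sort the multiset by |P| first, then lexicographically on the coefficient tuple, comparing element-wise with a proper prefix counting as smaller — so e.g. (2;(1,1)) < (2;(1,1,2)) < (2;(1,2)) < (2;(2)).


14 collections generate NE(X_Σ); each relation:

  P={0,1}:  v_{0} + v_{1} = 0  so sig = (2;())
  P={4,6}:  v_{4} + v_{6} = 0  so sig = (2;())
  P={0,2}:  v_{0} + v_{2} = v_{6}  so sig = (2;(1))
  P={0,6}:  v_{0} + v_{6} = v_{5}  so sig = (2;(1))
  P={1,5}:  v_{1} + v_{5} = v_{6}  so sig = (2;(1))
  P={1,6}:  v_{1} + v_{6} = v_{2}  so sig = (2;(1))
  P={2,4}:  v_{2} + v_{4} = v_{1}  so sig = (2;(1))
  P={3,4}:  v_{3} + v_{4} = v_{5}  so sig = (2;(1))
  P={4,5}:  v_{4} + v_{5} = v_{0}  so sig = (2;(1))
  P={5,6}:  v_{5} + v_{6} = v_{3}  so sig = (2;(1))
  P={0,3}:  v_{0} + v_{3} = 2·v_{5}  so sig = (2;(2))
  P={1,3}:  v_{1} + v_{3} = 2·v_{6}  so sig = (2;(2))
  P={2,5}:  v_{2} + v_{5} = 2·v_{6}  so sig = (2;(2))
  P={2,3}:  v_{2} + v_{3} = 3·v_{6}  so sig = (2;(3))

Signatures (|P|; sorted positive RHS coefficients), sorted:
[(2;()), (2;()), (2;(1)), (2;(1)), (2;(1)), (2;(1)), (2;(1)), (2;(1)), (2;(1)), (2;(1)), (2;(2)), (2;(2)), (2;(2)), (2;(3))]


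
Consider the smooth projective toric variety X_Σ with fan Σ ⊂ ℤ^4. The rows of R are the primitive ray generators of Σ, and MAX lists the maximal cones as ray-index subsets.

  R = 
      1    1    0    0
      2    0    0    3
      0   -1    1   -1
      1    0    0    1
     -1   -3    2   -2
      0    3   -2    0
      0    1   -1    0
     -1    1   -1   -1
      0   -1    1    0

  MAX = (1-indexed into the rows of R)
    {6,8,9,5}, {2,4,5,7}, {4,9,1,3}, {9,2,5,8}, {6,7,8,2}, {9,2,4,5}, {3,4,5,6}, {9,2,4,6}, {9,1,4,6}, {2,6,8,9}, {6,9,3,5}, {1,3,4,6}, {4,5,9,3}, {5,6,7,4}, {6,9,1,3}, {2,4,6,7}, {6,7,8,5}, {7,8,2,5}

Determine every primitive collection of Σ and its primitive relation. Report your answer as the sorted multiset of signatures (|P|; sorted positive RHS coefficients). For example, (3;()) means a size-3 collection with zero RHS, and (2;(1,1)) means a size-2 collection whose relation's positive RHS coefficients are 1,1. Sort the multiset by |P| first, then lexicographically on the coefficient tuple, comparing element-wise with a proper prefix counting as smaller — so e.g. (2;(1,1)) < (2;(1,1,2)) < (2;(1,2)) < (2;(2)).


Minimal non-faces — 12 found among 9 rays, 18 max cones:

  P = {7,9}:  v_{7} + v_{9} = 0  so sig = (2;())
  P = {4,8}:  v_{4} + v_{8} = v_{7}  so sig = (2;(1))
  P = {1,8}:  v_{1} + v_{8} = v_{3} + v_{6}  so sig = (2;(1,1))
  P = {3,8}:  v_{3} + v_{8} = v_{5} + v_{6}  so sig = (2;(1,1))
  P = {1,7}:  v_{1} + v_{7} = v_{3} + v_{4} + v_{6}  so sig = (2;(1,1,1))
  P = {3,7}:  v_{3} + v_{7} = v_{4} + v_{5} + v_{6}  so sig = (2;(1,1,1))
  P = {2,3}:  v_{2} + v_{3} = 2·v_{4} + v_{9}  so sig = (2;(1,2))
  P = {1,2}:  v_{1} + v_{2} = 3·v_{4} + v_{6} + 2·v_{9}  so sig = (2;(1,2,3))
  P = {1,5}:  v_{1} + v_{5} = 2·v_{3}  so sig = (2;(2))
  P = {2,5,6}:  v_{2} + v_{5} + v_{6} = v_{4}  so sig = (3;(1))
  P = {3,4,6,9}:  v_{3} + v_{4} + v_{6} + v_{9} = v_{1}  so sig = (4;(1))
  P = {4,5,6,9}:  v_{4} + v_{5} + v_{6} + v_{9} = v_{3}  so sig = (4;(1))

Signatures (|P|; sorted positive RHS coefficients), sorted:
    |P|=2: 9 collections, coeffs (), (1), (1,1), (1,1), (1,1,1), (1,1,1), (1,2), (1,2,3), (2)
    |P|=3: 1 collection, coeffs (1)
    |P|=4: 2 collections, coeffs (1), (1)


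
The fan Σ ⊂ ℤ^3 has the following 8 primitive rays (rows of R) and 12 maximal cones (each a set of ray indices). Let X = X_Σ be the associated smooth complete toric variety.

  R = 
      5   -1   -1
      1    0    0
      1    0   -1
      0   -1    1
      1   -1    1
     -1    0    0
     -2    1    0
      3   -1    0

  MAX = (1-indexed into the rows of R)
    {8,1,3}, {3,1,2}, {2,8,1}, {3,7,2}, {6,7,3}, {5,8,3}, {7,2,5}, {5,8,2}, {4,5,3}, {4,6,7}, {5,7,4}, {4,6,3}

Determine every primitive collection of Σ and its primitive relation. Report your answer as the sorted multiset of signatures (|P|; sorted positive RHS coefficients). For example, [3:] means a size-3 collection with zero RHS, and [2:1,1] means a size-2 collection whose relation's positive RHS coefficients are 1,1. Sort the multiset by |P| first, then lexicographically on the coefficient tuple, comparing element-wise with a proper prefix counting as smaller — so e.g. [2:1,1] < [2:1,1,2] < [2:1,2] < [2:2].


|primitive collections| = 14. Relations:

  • {2,6}:  v_{2} + v_{6} = 0  so sig = [2:]
  • {2,4}:  v_{2} + v_{4} = v_{5}  so sig = [2:1]
  • {5,6}:  v_{5} + v_{6} = v_{4}  so sig = [2:1]
  • {7,8}:  v_{7} + v_{8} = v_{2}  so sig = [2:1]
  • {1,6}:  v_{1} + v_{6} = v_{3} + v_{8}  so sig = [2:1,1]
  • {6,8}:  v_{6} + v_{8} = v_{3} + v_{5}  so sig = [2:1,1]
  • {1,4}:  v_{1} + v_{4} = v_{3} + v_{5} + v_{8}  so sig = [2:1,1,1]
  • {1,7}:  v_{1} + v_{7} = 2·v_{2} + v_{3}  so sig = [2:1,2]
  • {4,8}:  v_{4} + v_{8} = v_{3} + 2·v_{5}  so sig = [2:1,2]
  • {1,5}:  v_{1} + v_{5} = 2·v_{8}  so sig = [2:2]
  • {3,5,7}:  v_{3} + v_{5} + v_{7} = 0  so sig = [3:]
  • {2,3,5}:  v_{2} + v_{3} + v_{5} = v_{8}  so sig = [3:1]
  • {2,3,8}:  v_{2} + v_{3} + v_{8} = v_{1}  so sig = [3:1]
  • {3,4,7}:  v_{3} + v_{4} + v_{7} = v_{6}  so sig = [3:1]

Signatures (|P|; sorted positive RHS coefficients), sorted:
    [2:]
    [2:1]
    [2:1]
    [2:1]
    [2:1,1]
    [2:1,1]
    [2:1,1,1]
    [2:1,2]
    [2:1,2]
    [2:2]
    [3:]
    [3:1]
    [3:1]
    [3:1]


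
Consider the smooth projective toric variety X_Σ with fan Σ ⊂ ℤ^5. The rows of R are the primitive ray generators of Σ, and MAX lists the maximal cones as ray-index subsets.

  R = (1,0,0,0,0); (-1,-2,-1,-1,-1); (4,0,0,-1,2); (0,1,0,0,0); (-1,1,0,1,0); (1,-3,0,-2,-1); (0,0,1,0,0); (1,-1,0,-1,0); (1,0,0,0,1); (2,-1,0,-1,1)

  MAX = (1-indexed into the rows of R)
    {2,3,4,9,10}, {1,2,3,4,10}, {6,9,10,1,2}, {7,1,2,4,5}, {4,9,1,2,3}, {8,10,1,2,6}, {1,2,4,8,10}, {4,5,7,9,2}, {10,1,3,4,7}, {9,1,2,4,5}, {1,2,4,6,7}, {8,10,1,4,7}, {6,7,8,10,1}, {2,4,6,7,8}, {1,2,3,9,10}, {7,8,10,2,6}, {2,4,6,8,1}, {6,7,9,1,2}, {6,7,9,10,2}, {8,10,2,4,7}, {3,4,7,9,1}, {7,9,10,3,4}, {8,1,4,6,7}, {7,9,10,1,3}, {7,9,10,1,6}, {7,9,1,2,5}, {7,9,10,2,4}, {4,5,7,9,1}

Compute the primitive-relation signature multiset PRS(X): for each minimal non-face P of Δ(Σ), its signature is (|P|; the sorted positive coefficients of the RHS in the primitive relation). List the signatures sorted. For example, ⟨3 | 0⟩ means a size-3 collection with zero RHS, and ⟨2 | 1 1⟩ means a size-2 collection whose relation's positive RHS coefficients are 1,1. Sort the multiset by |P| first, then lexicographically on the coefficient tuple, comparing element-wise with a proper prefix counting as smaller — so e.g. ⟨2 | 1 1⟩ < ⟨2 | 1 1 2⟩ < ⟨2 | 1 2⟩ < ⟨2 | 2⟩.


14 collections generate NE(X_Σ); each relation:

  {5,8}:  v_{5} + v_{8} = 0  so sig = ⟨2 | 0⟩
  {5,10}:  v_{5} + v_{10} = v_{9}  so sig = ⟨2 | 1⟩
  {8,9}:  v_{8} + v_{9} = v_{10}  so sig = ⟨2 | 1⟩
  {5,6}:  v_{5} + v_{6} = v_{1} + v_{2} + v_{7}  so sig = ⟨2 | 1 1 1⟩
  {3,5}:  v_{3} + v_{5} = v_{1} + v_{4} + 2·v_{9}  so sig = ⟨2 | 1 1 2⟩
  {3,6}:  v_{3} + v_{6} = v_{1} + 2·v_{8} + v_{10}  so sig = ⟨2 | 1 1 2⟩
  {3,8}:  v_{3} + v_{8} = v_{1} + v_{4} + 2·v_{10}  so sig = ⟨2 | 1 1 2⟩
  {2,3,7}:  v_{2} + v_{3} + v_{7} = v_{8} + v_{10}  so sig = ⟨3 | 1 1⟩
  {4,6,9}:  v_{4} + v_{6} + v_{9} = 2·v_{8}  so sig = ⟨3 | 2⟩
  {4,6,10}:  v_{4} + v_{6} + v_{10} = 3·v_{8}  so sig = ⟨3 | 3⟩
  {1,2,7,8}:  v_{1} + v_{2} + v_{7} + v_{8} = v_{6}  so sig = ⟨4 | 1⟩
  {1,4,9,10}:  v_{1} + v_{4} + v_{9} + v_{10} = v_{3}  so sig = ⟨4 | 1⟩
  {1,2,7,10}:  v_{1} + v_{2} + v_{7} + v_{10} = v_{6} + v_{9}  so sig = ⟨4 | 1 1⟩
  {1,2,4,7,9}:  v_{1} + v_{2} + v_{4} + v_{7} + v_{9} = v_{8}  so sig = ⟨5 | 1⟩

Signatures (|P|; sorted positive RHS coefficients), sorted:
    ⟨2 | 0⟩
    ⟨2 | 1⟩
    ⟨2 | 1⟩
    ⟨2 | 1 1 1⟩
    ⟨2 | 1 1 2⟩
    ⟨2 | 1 1 2⟩
    ⟨2 | 1 1 2⟩
    ⟨3 | 1 1⟩
    ⟨3 | 2⟩
    ⟨3 | 3⟩
    ⟨4 | 1⟩
    ⟨4 | 1⟩
    ⟨4 | 1 1⟩
    ⟨5 | 1⟩


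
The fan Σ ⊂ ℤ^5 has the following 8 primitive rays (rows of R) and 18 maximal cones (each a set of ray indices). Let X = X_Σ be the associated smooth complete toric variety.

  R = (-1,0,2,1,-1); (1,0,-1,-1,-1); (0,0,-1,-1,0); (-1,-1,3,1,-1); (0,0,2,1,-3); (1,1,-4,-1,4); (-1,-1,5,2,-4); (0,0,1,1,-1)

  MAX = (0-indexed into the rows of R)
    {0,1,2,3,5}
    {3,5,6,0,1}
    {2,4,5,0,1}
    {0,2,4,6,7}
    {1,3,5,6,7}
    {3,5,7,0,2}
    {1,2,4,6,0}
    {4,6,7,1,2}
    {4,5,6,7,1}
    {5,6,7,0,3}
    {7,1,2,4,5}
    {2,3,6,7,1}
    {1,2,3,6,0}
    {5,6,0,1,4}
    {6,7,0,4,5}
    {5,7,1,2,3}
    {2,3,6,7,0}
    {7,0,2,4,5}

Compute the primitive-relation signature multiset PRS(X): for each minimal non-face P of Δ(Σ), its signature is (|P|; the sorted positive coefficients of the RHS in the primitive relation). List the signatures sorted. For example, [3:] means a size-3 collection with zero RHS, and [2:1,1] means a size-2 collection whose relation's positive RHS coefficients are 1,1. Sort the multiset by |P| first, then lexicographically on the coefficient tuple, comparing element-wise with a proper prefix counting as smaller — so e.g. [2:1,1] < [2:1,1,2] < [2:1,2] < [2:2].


|primitive collections| = 3. Relations:

  {3,4}:  v_{3} + v_{4} = v_{6}  ⟹  sig = [2:1]
  {2,5,6}:  v_{2} + v_{5} + v_{6} = 0  ⟹  sig = [3:]
  {0,1,7}:  v_{0} + v_{1} + v_{7} = v_{4}  ⟹  sig = [3:1]

Sorted signature multiset PRS(X):
    |P|=2: 1 collection, coeffs (1)
    |P|=3: 2 collections, coeffs (), (1)


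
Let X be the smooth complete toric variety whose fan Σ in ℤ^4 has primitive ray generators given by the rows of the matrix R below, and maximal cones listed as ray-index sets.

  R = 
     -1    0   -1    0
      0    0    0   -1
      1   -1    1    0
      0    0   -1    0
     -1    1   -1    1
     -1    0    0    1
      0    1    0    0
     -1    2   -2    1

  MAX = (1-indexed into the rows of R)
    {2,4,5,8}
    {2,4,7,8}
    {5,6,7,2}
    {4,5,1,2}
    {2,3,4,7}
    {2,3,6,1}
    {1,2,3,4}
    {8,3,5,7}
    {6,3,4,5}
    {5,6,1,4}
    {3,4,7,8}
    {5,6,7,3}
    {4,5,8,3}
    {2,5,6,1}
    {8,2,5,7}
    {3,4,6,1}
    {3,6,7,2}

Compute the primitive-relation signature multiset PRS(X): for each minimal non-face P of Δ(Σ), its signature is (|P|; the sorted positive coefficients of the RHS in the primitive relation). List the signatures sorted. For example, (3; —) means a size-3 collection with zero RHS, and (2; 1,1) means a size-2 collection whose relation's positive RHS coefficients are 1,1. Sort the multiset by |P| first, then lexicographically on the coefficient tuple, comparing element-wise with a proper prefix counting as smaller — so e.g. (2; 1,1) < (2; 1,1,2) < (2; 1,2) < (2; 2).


Primitive collections (9):

  P={1,7}:  v_{1} + v_{7} = v_{2} + v_{5}  ⟹  sig = (2; 1,1)
  P={1,8}:  v_{1} + v_{8} = v_{2} + v_{4} + 2·v_{5}  ⟹  sig = (2; 1,1,2)
  P={6,8}:  v_{6} + v_{8} = 2·v_{5}  ⟹  sig = (2; 2)
  P={2,3,5}:  v_{2} + v_{3} + v_{5} = 0  ⟹  sig = (3; —)
  P={2,4,6}:  v_{2} + v_{4} + v_{6} = v_{1}  ⟹  sig = (3; 1)
  P={4,5,7}:  v_{4} + v_{5} + v_{7} = v_{8}  ⟹  sig = (3; 1)
  P={4,6,7}:  v_{4} + v_{6} + v_{7} = v_{5}  ⟹  sig = (3; 1)
  P={1,3,5}:  v_{1} + v_{3} + v_{5} = v_{4} + v_{6}  ⟹  sig = (3; 1,1)
  P={2,3,8}:  v_{2} + v_{3} + v_{8} = v_{4} + v_{7}  ⟹  sig = (3; 1,1)

Hence PRS(X_Σ) =
    |P|=2: 3 collections, coeffs (1,1), (1,1,2), (2)
    |P|=3: 6 collections, coeffs (), (1), (1), (1), (1,1), (1,1)


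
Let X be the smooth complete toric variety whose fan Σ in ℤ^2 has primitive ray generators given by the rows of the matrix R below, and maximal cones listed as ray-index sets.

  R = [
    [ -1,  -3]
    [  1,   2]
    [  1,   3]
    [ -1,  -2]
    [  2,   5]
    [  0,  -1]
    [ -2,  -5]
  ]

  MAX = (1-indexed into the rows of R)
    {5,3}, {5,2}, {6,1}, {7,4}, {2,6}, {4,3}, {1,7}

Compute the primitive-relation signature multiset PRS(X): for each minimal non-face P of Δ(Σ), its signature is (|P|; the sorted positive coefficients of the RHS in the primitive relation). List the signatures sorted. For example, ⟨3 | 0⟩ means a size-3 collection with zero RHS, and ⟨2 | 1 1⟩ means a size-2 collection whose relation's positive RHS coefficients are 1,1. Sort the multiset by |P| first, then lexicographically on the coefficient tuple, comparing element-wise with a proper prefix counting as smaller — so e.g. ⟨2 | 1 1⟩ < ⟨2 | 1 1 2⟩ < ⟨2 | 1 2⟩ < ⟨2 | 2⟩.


14 collections generate NE(X_Σ); each relation:

  P = {1,3}:  v_{1} + v_{3} = 0  ⇒ sig = ⟨2 | 0⟩
  P = {2,4}:  v_{2} + v_{4} = 0  ⇒ sig = ⟨2 | 0⟩
  P = {5,7}:  v_{5} + v_{7} = 0  ⇒ sig = ⟨2 | 0⟩
  P = {1,2}:  v_{1} + v_{2} = v_{6}  ⇒ sig = ⟨2 | 1⟩
  P = {1,4}:  v_{1} + v_{4} = v_{7}  ⇒ sig = ⟨2 | 1⟩
  P = {1,5}:  v_{1} + v_{5} = v_{2}  ⇒ sig = ⟨2 | 1⟩
  P = {2,3}:  v_{2} + v_{3} = v_{5}  ⇒ sig = ⟨2 | 1⟩
  P = {2,7}:  v_{2} + v_{7} = v_{1}  ⇒ sig = ⟨2 | 1⟩
  P = {3,6}:  v_{3} + v_{6} = v_{2}  ⇒ sig = ⟨2 | 1⟩
  P = {3,7}:  v_{3} + v_{7} = v_{4}  ⇒ sig = ⟨2 | 1⟩
  P = {4,5}:  v_{4} + v_{5} = v_{3}  ⇒ sig = ⟨2 | 1⟩
  P = {4,6}:  v_{4} + v_{6} = v_{1}  ⇒ sig = ⟨2 | 1⟩
  P = {5,6}:  v_{5} + v_{6} = 2·v_{2}  ⇒ sig = ⟨2 | 2⟩
  P = {6,7}:  v_{6} + v_{7} = 2·v_{1}  ⇒ sig = ⟨2 | 2⟩

Hence PRS(X_Σ) =
    |P|=2: 14 collections, coeffs (), (), (), (1), (1), (1), (1), (1), (1), (1), (1), (1), (2), (2)


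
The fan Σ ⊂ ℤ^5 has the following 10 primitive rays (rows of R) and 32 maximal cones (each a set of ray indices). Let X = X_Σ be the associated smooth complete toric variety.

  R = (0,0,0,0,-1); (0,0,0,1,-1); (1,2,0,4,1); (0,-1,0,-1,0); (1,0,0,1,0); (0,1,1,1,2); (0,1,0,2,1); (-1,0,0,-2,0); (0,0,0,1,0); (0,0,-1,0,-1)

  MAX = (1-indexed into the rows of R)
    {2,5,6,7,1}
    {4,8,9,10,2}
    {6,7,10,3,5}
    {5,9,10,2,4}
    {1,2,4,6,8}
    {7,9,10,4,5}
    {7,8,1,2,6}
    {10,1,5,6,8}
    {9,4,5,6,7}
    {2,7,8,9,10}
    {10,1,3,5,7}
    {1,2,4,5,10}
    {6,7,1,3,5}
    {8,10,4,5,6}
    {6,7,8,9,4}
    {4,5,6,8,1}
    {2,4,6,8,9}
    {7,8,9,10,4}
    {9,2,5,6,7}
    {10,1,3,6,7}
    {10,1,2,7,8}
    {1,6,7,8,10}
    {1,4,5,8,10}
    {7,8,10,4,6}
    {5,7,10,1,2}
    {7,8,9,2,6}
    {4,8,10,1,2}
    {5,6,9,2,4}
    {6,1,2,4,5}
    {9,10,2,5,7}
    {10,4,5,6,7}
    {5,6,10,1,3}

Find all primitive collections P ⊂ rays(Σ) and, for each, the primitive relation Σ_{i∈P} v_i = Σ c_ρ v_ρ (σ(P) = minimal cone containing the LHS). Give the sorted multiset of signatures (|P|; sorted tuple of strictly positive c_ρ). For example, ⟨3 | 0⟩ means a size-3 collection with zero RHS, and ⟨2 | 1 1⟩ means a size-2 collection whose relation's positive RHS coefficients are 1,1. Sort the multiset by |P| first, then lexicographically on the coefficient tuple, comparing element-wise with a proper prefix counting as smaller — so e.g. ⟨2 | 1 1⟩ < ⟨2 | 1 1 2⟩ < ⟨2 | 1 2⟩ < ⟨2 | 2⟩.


14 minimal non-faces of Δ(Σ) (on 10 rays):

  P={1,9}:  v_{1} + v_{9} = v_{2}  ⇒ sig = ⟨2 | 1⟩
  P={3,4}:  v_{3} + v_{4} = v_{5} + v_{7}  ⇒ sig = ⟨2 | 1 1⟩
  P={3,9}:  v_{3} + v_{9} = v_{1} + v_{5} + 2·v_{7}  ⇒ sig = ⟨2 | 1 1 2⟩
  P={2,3}:  v_{2} + v_{3} = 2·v_{1} + v_{5} + 2·v_{7}  ⇒ sig = ⟨2 | 1 2 2⟩
  P={3,8}:  v_{3} + v_{8} = v_{1} + 2·v_{6} + 2·v_{10}  ⇒ sig = ⟨2 | 1 2 2⟩
  P={5,8,9}:  v_{5} + v_{8} + v_{9} = 0  ⇒ sig = ⟨3 | 0⟩
  P={1,4,7}:  v_{1} + v_{4} + v_{7} = v_{9}  ⇒ sig = ⟨3 | 1⟩
  P={2,5,8}:  v_{2} + v_{5} + v_{8} = v_{1}  ⇒ sig = ⟨3 | 1⟩
  P={6,9,10}:  v_{6} + v_{9} + v_{10} = v_{7}  ⇒ sig = ⟨3 | 1⟩
  P={2,6,10}:  v_{2} + v_{6} + v_{10} = v_{1} + v_{7}  ⇒ sig = ⟨3 | 1 1⟩
  P={5,7,8}:  v_{5} + v_{7} + v_{8} = v_{6} + v_{10}  ⇒ sig = ⟨3 | 1 1⟩
  P={2,4,7}:  v_{2} + v_{4} + v_{7} = 2·v_{9}  ⇒ sig = ⟨3 | 2⟩
  P={1,4,6,10}:  v_{1} + v_{4} + v_{6} + v_{10} = 0  ⇒ sig = ⟨4 | 0⟩
  P={1,5,6,7,10}:  v_{1} + v_{5} + v_{6} + v_{7} + v_{10} = v_{3}  ⇒ sig = ⟨5 | 1⟩

Hence PRS(X_Σ) =
    |P|=2: 5 collections, coeffs (1), (1,1), (1,1,2), (1,2,2), (1,2,2)
    |P|=3: 7 collections, coeffs (), (1), (1), (1), (1,1), (1,1), (2)
    |P|=4: 1 collection, coeffs ()
    |P|=5: 1 collection, coeffs (1)


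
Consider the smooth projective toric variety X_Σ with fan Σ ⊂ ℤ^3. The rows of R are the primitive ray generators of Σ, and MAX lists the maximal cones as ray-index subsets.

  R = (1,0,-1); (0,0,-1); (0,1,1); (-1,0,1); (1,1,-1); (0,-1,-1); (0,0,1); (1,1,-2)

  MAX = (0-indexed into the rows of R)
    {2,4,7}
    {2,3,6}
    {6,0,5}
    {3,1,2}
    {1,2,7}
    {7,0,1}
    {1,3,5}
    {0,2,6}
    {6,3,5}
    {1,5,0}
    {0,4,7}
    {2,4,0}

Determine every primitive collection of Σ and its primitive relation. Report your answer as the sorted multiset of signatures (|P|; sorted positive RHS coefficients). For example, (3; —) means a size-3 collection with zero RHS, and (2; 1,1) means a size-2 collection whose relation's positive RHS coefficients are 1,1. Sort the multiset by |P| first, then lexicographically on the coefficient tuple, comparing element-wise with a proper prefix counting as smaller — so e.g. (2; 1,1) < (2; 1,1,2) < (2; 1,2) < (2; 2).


12 minimal non-faces of Δ(Σ) (on 8 rays):

  {0,3}:  v_{0} + v_{3} = 0 ; sig = (2; —)
  {1,6}:  v_{1} + v_{6} = 0 ; sig = (2; —)
  {2,5}:  v_{2} + v_{5} = 0 ; sig = (2; —)
  {1,4}:  v_{1} + v_{4} = v_{7} ; sig = (2; 1)
  {6,7}:  v_{6} + v_{7} = v_{4} ; sig = (2; 1)
  {3,4}:  v_{3} + v_{4} = v_{1} + v_{2} ; sig = (2; 1,1)
  {4,5}:  v_{4} + v_{5} = v_{0} + v_{1} ; sig = (2; 1,1)
  {4,6}:  v_{4} + v_{6} = v_{0} + v_{2} ; sig = (2; 1,1)
  {3,7}:  v_{3} + v_{7} = 2·v_{1} + v_{2} ; sig = (2; 1,2)
  {5,7}:  v_{5} + v_{7} = v_{0} + 2·v_{1} ; sig = (2; 1,2)
  {0,1,2}:  v_{0} + v_{1} + v_{2} = v_{4} ; sig = (3; 1)
  {0,2,7}:  v_{0} + v_{2} + v_{7} = 2·v_{4} ; sig = (3; 2)

Sorted signature multiset PRS(X):
[(2; —), (2; —), (2; —), (2; 1), (2; 1), (2; 1,1), (2; 1,1), (2; 1,1), (2; 1,2), (2; 1,2), (3; 1), (3; 2)]


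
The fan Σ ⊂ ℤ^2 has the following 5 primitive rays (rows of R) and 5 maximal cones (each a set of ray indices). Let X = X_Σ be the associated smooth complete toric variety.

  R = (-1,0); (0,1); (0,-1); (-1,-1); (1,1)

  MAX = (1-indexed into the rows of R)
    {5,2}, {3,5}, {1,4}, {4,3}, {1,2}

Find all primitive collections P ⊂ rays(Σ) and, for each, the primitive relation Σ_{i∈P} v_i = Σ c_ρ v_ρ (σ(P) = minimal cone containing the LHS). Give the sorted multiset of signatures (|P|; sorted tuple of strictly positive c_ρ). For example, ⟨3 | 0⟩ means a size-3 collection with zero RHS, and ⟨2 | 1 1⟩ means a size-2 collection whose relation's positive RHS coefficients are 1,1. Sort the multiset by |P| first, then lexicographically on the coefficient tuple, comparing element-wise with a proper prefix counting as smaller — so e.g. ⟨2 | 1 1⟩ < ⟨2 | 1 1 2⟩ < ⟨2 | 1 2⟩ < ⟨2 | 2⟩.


Minimal non-faces — 5 found among 5 rays, 5 max cones:

  P = {2,3}:  v_{2} + v_{3} = 0  ⟹  sig = ⟨2 | 0⟩
  P = {4,5}:  v_{4} + v_{5} = 0  ⟹  sig = ⟨2 | 0⟩
  P = {1,3}:  v_{1} + v_{3} = v_{4}  ⟹  sig = ⟨2 | 1⟩
  P = {1,5}:  v_{1} + v_{5} = v_{2}  ⟹  sig = ⟨2 | 1⟩
  P = {2,4}:  v_{2} + v_{4} = v_{1}  ⟹  sig = ⟨2 | 1⟩

so the primitive-relation signature multiset is
    ⟨2 | 0⟩
    ⟨2 | 0⟩
    ⟨2 | 1⟩
    ⟨2 | 1⟩
    ⟨2 | 1⟩


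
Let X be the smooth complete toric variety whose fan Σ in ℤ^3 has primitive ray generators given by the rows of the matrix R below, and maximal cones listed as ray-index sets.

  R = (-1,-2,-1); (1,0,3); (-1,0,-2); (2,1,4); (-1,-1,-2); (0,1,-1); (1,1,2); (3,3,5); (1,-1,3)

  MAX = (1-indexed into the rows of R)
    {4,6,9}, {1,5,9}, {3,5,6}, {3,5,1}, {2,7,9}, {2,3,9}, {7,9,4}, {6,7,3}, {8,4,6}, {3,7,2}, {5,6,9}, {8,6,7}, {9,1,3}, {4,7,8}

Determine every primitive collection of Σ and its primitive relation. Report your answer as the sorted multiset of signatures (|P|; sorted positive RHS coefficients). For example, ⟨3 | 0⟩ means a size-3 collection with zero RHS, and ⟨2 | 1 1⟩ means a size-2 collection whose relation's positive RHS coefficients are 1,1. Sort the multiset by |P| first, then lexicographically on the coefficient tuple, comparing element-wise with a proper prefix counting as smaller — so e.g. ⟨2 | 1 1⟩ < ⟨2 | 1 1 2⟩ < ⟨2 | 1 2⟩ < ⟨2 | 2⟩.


20 collections generate NE(X_Σ); each relation:

  P={5,7}:  v_{5} + v_{7} = 0  →  sig = ⟨2 | 0⟩
  P={1,4}:  v_{1} + v_{4} = v_{9}  →  sig = ⟨2 | 1⟩
  P={1,6}:  v_{1} + v_{6} = v_{5}  →  sig = ⟨2 | 1⟩
  P={1,8}:  v_{1} + v_{8} = v_{4}  →  sig = ⟨2 | 1⟩
  P={2,6}:  v_{2} + v_{6} = v_{7}  →  sig = ⟨2 | 1⟩
  P={3,4}:  v_{3} + v_{4} = v_{7}  →  sig = ⟨2 | 1⟩
  P={1,7}:  v_{1} + v_{7} = v_{3} + v_{9}  →  sig = ⟨2 | 1 1⟩
  P={2,5}:  v_{2} + v_{5} = v_{3} + v_{9}  →  sig = ⟨2 | 1 1⟩
  P={4,5}:  v_{4} + v_{5} = v_{6} + v_{9}  →  sig = ⟨2 | 1 1⟩
  P={5,8}:  v_{5} + v_{8} = v_{4} + v_{6}  →  sig = ⟨2 | 1 1⟩
  P={2,4}:  v_{2} + v_{4} = 2·v_{7} + v_{9}  →  sig = ⟨2 | 1 2⟩
  P={2,8}:  v_{2} + v_{8} = v_{4} + 2·v_{7}  →  sig = ⟨2 | 1 2⟩
  P={3,8}:  v_{3} + v_{8} = v_{6} + 2·v_{7}  →  sig = ⟨2 | 1 2⟩
  P={8,9}:  v_{8} + v_{9} = 2·v_{4}  →  sig = ⟨2 | 2⟩
  P={1,2}:  v_{1} + v_{2} = 2·v_{3} + 2·v_{9}  →  sig = ⟨2 | 2 2⟩
  P={3,6,9}:  v_{3} + v_{6} + v_{9} = 0  →  sig = ⟨3 | 0⟩
  P={3,5,9}:  v_{3} + v_{5} + v_{9} = v_{1}  →  sig = ⟨3 | 1⟩
  P={3,7,9}:  v_{3} + v_{7} + v_{9} = v_{2}  →  sig = ⟨3 | 1⟩
  P={4,6,7}:  v_{4} + v_{6} + v_{7} = v_{8}  →  sig = ⟨3 | 1⟩
  P={6,7,9}:  v_{6} + v_{7} + v_{9} = v_{4}  →  sig = ⟨3 | 1⟩

Signatures (|P|; sorted positive RHS coefficients), sorted:
{ ⟨2 | 0⟩,  ⟨2 | 1⟩ ×5,  ⟨2 | 1 1⟩ ×4,  ⟨2 | 1 2⟩ ×3,  ⟨2 | 2⟩,  ⟨2 | 2 2⟩,  ⟨3 | 0⟩,  ⟨3 | 1⟩ ×4 }


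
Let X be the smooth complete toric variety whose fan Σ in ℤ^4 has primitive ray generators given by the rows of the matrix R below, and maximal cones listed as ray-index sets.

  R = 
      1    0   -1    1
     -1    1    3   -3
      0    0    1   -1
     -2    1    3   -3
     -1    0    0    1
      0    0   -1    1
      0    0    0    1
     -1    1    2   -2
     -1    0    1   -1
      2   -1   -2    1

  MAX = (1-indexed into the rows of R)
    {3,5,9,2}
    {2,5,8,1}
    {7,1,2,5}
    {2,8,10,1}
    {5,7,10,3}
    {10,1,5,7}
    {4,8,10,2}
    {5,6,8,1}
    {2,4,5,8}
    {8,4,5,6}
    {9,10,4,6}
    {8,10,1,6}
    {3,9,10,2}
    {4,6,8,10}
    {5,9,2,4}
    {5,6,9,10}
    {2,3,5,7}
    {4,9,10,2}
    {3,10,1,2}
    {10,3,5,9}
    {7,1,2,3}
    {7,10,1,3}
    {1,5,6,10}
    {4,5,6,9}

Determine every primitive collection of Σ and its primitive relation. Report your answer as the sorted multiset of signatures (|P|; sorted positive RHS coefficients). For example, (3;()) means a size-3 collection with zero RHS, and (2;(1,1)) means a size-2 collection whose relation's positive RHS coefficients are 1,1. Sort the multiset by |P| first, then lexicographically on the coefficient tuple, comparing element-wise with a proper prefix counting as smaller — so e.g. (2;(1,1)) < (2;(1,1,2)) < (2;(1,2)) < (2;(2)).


Minimal non-faces — 16 found among 10 rays, 24 max cones:

  • {1,9}:  v_{1} + v_{9} = 0 ; sig = (2;())
  • {3,6}:  v_{3} + v_{6} = 0 ; sig = (2;())
  • {1,4}:  v_{1} + v_{4} = v_{8} ; sig = (2;(1))
  • {2,6}:  v_{2} + v_{6} = v_{8} ; sig = (2;(1))
  • {3,8}:  v_{3} + v_{8} = v_{2} ; sig = (2;(1))
  • {8,9}:  v_{8} + v_{9} = v_{4} ; sig = (2;(1))
  • {3,4}:  v_{3} + v_{4} = v_{2} + v_{9} ; sig = (2;(1,1))
  • {4,7}:  v_{4} + v_{7} = v_{2} + v_{5} ; sig = (2;(1,1))
  • {6,7}:  v_{6} + v_{7} = v_{1} + v_{5} ; sig = (2;(1,1))
  • {7,9}:  v_{7} + v_{9} = v_{3} + v_{5} ; sig = (2;(1,1))
  • {7,8}:  v_{7} + v_{8} = v_{1} + v_{2} + v_{5} ; sig = (2;(1,1,1))
  • {5,8,10}:  v_{5} + v_{8} + v_{10} = 0 ; sig = (3;())
  • {1,3,5}:  v_{1} + v_{3} + v_{5} = v_{7} ; sig = (3;(1))
  • {2,5,10}:  v_{2} + v_{5} + v_{10} = v_{3} ; sig = (3;(1))
  • {4,5,10}:  v_{4} + v_{5} + v_{10} = v_{9} ; sig = (3;(1))
  • {2,7,10}:  v_{2} + v_{7} + v_{10} = v_{1} + 2·v_{3} ; sig = (3;(1,2))

Signatures (|P|; sorted positive RHS coefficients), sorted:
    |P|=2: 11 collections, coeffs (), (), (1), (1), (1), (1), (1,1), (1,1), (1,1), (1,1), (1,1,1)
    |P|=3: 5 collections, coeffs (), (1), (1), (1), (1,2)
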